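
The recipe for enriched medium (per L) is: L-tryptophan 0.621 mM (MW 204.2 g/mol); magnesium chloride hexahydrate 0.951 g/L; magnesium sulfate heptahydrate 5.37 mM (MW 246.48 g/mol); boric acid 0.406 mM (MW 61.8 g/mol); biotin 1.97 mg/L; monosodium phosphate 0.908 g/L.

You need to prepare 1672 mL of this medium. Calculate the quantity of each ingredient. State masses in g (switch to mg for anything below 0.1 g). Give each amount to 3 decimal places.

Scale factor relative to 1 L: 1.672.
L-tryptophan: 0.621 mmol/L × 204.2 g/mol × 1.672 L ÷ 1000 = 0.212 g
magnesium chloride hexahydrate: 0.951 g/L × 1.672 L = 1.590 g
magnesium sulfate heptahydrate: 5.37 mmol/L × 246.48 g/mol × 1.672 L ÷ 1000 = 2.213 g
boric acid: 0.406 mmol/L × 61.8 mg/mmol × 1.672 L = 41.952 mg
biotin: 1.97 mg/L × 1.672 L = 3.294 mg
monosodium phosphate: 0.908 g/L × 1.672 L = 1.518 g

L-tryptophan 0.212 g; magnesium chloride hexahydrate 1.590 g; magnesium sulfate heptahydrate 2.213 g; boric acid 41.952 mg; biotin 3.294 mg; monosodium phosphate 1.518 g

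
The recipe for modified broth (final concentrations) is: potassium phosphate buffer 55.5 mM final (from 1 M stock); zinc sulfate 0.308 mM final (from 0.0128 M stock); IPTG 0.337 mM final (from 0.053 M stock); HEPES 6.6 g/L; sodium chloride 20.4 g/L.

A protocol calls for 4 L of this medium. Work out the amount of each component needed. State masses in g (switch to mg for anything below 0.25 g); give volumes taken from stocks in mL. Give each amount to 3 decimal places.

Scale factor relative to 1 L: 4.
potassium phosphate buffer: dilute stock: 55.5 mM × 4000 mL ÷ 1000 mM = 222.000 mL
zinc sulfate: C1V1 = C2V2 → 0.308 mM × 4000 mL ÷ 12.8 mM = 96.250 mL
IPTG: dilute stock: 0.337 mM × 4000 mL ÷ 53 mM = 25.434 mL
HEPES: 6.6 g/L × 4 L = 26.400 g
sodium chloride: 20.4 g/L × 4 L = 81.600 g

potassium phosphate buffer 222.000 mL; zinc sulfate 96.250 mL; IPTG 25.434 mL; HEPES 26.400 g; sodium chloride 81.600 g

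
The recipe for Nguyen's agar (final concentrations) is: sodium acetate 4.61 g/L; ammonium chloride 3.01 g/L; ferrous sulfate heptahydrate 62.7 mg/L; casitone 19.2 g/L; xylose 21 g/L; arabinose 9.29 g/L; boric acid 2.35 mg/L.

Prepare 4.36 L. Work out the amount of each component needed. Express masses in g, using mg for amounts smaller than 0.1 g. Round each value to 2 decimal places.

Working volume: 4.36 L.
sodium acetate: 4.61 g/L × 4.36 L = 20.10 g
ammonium chloride: 3.01 g/L × 4.36 L = 13.12 g
ferrous sulfate heptahydrate: 62.7 mg/L × 4.36 L = 273.372 mg = 0.27 g
casitone: 19.2 g/L × 4.36 L = 83.71 g
xylose: 21 g/L × 4.36 L = 91.56 g
arabinose: 9.29 g/L × 4.36 L = 40.50 g
boric acid: 2.35 mg/L × 4.36 L = 10.25 mg

sodium acetate 20.10 g; ammonium chloride 13.12 g; ferrous sulfate heptahydrate 0.27 g; casitone 83.71 g; xylose 91.56 g; arabinose 40.50 g; boric acid 10.25 mg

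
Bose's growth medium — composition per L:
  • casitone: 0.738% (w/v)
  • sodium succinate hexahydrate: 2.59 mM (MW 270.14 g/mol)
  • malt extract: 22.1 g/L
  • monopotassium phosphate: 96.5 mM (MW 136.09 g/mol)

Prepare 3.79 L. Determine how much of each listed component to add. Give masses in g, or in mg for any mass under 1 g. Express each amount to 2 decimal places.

casitone 27.97 g; sodium succinate hexahydrate 2.65 g; malt extract 83.76 g; monopotassium phosphate 49.77 g

Scale factor relative to 1 L: 3.79.
casitone: 0.738% w/v = 7.38 g/L → 7.38 × 3.79 L = 27.97 g
sodium succinate hexahydrate: 2.59 mmol/L × 270.14 g/mol × 3.79 L ÷ 1000 = 2.65 g
malt extract: 22.1 g/L × 3.79 L = 83.76 g
monopotassium phosphate: 96.5 mmol/L × 136.09 g/mol × 3.79 L ÷ 1000 = 49.77 g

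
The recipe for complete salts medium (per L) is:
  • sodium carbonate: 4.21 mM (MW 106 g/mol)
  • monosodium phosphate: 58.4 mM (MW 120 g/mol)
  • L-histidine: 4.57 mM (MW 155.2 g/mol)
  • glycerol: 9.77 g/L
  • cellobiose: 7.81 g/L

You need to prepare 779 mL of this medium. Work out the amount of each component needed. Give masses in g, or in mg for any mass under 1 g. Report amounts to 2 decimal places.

sodium carbonate 347.64 mg; monosodium phosphate 5.46 g; L-histidine 552.52 mg; glycerol 7.61 g; cellobiose 6.08 g

Scale factor relative to 1 L: 0.779.
sodium carbonate: 4.21 mmol/L × 106 mg/mmol × 0.779 L = 347.64 mg
monosodium phosphate: 58.4 mmol/L × 120 g/mol × 0.779 L ÷ 1000 = 5.46 g
L-histidine: 4.57 mmol/L × 155.2 mg/mmol × 0.779 L = 552.52 mg
glycerol: 9.77 g/L × 0.779 L = 7.61 g
cellobiose: 7.81 g/L × 0.779 L = 6.08 g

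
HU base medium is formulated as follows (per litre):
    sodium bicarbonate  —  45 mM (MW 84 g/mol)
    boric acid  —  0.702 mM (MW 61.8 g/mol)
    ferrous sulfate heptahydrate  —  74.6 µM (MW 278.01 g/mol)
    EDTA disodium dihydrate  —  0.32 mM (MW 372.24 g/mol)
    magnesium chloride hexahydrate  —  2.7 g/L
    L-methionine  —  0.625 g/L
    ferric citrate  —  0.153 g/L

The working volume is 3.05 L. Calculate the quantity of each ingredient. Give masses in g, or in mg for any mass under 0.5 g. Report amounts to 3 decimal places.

Scale factor relative to 1 L: 3.05.
sodium bicarbonate: 45 mmol/L × 84 g/mol × 3.05 L ÷ 1000 = 11.529 g
boric acid: 0.702 mmol/L × 61.8 mg/mmol × 3.05 L = 132.320 mg
ferrous sulfate heptahydrate: 74.6 µmol/L × 278.01 g/mol × 3.05 L ÷ 1000 = 63.256 mg
EDTA disodium dihydrate: 0.32 mmol/L × 372.24 mg/mmol × 3.05 L = 363.306 mg
magnesium chloride hexahydrate: 2.7 g/L × 3.05 L = 8.235 g
L-methionine: 0.625 g/L × 3.05 L = 1.906 g
ferric citrate: 0.153 g/L × 3.05 L = 0.46665 g = 466.650 mg

sodium bicarbonate 11.529 g; boric acid 132.320 mg; ferrous sulfate heptahydrate 63.256 mg; EDTA disodium dihydrate 363.306 mg; magnesium chloride hexahydrate 8.235 g; L-methionine 1.906 g; ferric citrate 466.650 mg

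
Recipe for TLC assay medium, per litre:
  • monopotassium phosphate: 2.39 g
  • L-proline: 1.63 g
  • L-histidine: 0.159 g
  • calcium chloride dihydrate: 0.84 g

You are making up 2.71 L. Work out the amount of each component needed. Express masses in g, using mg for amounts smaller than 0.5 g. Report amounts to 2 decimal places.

Ratio of target to recipe volume: 2710 / 1000 = 2.71.
monopotassium phosphate: 2.39 g × (2710 mL / 1000 mL) = 6.48 g
L-proline: 1.63 g × (2710 mL / 1000 mL) = 4.42 g
L-histidine: 0.159 g × (2710 mL / 1000 mL) = 0.43089 g = 430.89 mg
calcium chloride dihydrate: 0.84 g × (2710 mL / 1000 mL) = 2.28 g

monopotassium phosphate 6.48 g; L-proline 4.42 g; L-histidine 430.89 mg; calcium chloride dihydrate 2.28 g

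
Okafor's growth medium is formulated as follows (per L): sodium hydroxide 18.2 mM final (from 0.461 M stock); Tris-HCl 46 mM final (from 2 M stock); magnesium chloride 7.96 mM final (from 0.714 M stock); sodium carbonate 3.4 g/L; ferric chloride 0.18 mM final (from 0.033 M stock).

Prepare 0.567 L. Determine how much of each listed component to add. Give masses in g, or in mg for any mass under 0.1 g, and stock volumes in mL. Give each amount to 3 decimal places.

Scale factor relative to 1 L: 0.567.
sodium hydroxide: dilute stock: 18.2 mM × 567 mL ÷ 461 mM = 22.385 mL
Tris-HCl: C1V1 = C2V2 → 46 mM × 567 mL ÷ 2000 mM = 13.041 mL
magnesium chloride: C1V1 = C2V2 → 7.96 mM × 567 mL ÷ 714 mM = 6.321 mL
sodium carbonate: 3.4 g/L × 0.567 L = 1.928 g
ferric chloride: V = C2·V2/C1 = 0.18 mM × 567 mL ÷ 33 mM = 3.093 mL

sodium hydroxide 22.385 mL; Tris-HCl 13.041 mL; magnesium chloride 6.321 mL; sodium carbonate 1.928 g; ferric chloride 3.093 mL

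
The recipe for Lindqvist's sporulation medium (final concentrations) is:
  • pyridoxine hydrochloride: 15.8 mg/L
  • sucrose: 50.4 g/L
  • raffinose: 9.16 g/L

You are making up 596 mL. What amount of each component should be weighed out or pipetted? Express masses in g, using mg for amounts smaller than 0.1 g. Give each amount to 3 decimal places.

pyridoxine hydrochloride 9.417 mg; sucrose 30.038 g; raffinose 5.459 g

Scale factor relative to 1 L: 0.596.
pyridoxine hydrochloride: 15.8 mg/L × 0.596 L = 9.417 mg
sucrose: 50.4 g/L × 0.596 L = 30.038 g
raffinose: 9.16 g/L × 0.596 L = 5.459 g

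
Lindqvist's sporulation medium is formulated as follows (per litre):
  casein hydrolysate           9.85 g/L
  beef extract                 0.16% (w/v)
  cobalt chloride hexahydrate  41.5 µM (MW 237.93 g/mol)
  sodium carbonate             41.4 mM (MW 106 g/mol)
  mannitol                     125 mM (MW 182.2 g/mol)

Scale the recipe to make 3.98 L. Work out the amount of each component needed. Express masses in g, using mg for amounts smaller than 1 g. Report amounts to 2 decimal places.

Scale factor relative to 1 L: 3.98.
casein hydrolysate: 9.85 g/L × 3.98 L = 39.20 g
beef extract: 0.16 g per 100 mL × 3980 mL ÷ 100 = 6.37 g
cobalt chloride hexahydrate: 41.5 µmol/L × 237.93 g/mol × 3.98 L ÷ 1000 = 39.30 mg
sodium carbonate: 41.4 mmol/L × 106 g/mol × 3.98 L ÷ 1000 = 17.47 g
mannitol: 125 mmol/L × 182.2 g/mol × 3.98 L ÷ 1000 = 90.64 g

casein hydrolysate 39.20 g; beef extract 6.37 g; cobalt chloride hexahydrate 39.30 mg; sodium carbonate 17.47 g; mannitol 90.64 g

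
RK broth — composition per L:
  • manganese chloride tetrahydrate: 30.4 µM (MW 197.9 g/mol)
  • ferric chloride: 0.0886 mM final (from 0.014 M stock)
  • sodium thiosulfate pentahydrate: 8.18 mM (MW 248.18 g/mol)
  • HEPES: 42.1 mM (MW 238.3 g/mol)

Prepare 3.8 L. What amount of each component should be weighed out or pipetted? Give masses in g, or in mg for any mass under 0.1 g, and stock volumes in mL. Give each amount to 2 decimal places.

manganese chloride tetrahydrate 22.86 mg; ferric chloride 24.05 mL; sodium thiosulfate pentahydrate 7.71 g; HEPES 38.12 g

Scale factor relative to 1 L: 3.8.
manganese chloride tetrahydrate: 30.4 µmol/L × 197.9 g/mol × 3.8 L ÷ 1000 = 22.86 mg
ferric chloride: dilute stock: 0.0886 mM × 3800 mL ÷ 14 mM = 24.05 mL
sodium thiosulfate pentahydrate: 8.18 mmol/L × 248.18 g/mol × 3.8 L ÷ 1000 = 7.71 g
HEPES: 42.1 mmol/L × 238.3 g/mol × 3.8 L ÷ 1000 = 38.12 g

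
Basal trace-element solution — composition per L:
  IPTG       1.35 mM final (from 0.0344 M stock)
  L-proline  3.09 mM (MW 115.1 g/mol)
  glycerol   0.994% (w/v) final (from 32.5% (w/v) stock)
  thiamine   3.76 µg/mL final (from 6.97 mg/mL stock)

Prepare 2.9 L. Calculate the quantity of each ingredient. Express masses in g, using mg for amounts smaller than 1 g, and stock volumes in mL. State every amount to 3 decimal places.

Working volume: 2.9 L.
IPTG: V = C2·V2/C1 = 1.35 mM × 2900 mL ÷ 34.4 mM = 113.808 mL
L-proline: 3.09 mmol/L × 115.1 g/mol × 2.9 L ÷ 1000 = 1.031 g
glycerol: V = C2·V2/C1 = 0.994% ÷ 32.5% × 2900 mL = 88.695 mL
thiamine: C1V1 = C2V2 → 3.76 µg/mL × 2900 mL ÷ 6970 µg/mL = 1.564 mL

IPTG 113.808 mL; L-proline 1.031 g; glycerol 88.695 mL; thiamine 1.564 mL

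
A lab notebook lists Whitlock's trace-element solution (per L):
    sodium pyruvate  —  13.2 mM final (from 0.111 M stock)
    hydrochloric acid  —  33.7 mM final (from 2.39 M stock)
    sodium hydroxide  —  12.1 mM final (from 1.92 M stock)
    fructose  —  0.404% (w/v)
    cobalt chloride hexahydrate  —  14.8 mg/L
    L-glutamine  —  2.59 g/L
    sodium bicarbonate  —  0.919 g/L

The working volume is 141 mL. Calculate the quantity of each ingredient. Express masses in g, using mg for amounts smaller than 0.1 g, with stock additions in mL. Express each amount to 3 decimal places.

sodium pyruvate 16.768 mL; hydrochloric acid 1.988 mL; sodium hydroxide 0.889 mL; fructose 0.570 g; cobalt chloride hexahydrate 2.087 mg; L-glutamine 0.365 g; sodium bicarbonate 0.130 g

Target volume = 141 mL = 0.141 L.
sodium pyruvate: dilute stock: 13.2 mM × 141 mL ÷ 111 mM = 16.768 mL
hydrochloric acid: C1V1 = C2V2 → 33.7 mM × 141 mL ÷ 2390 mM = 1.988 mL
sodium hydroxide: V = C2·V2/C1 = 12.1 mM × 141 mL ÷ 1920 mM = 0.889 mL
fructose: 0.404 g per 100 mL × 141 mL ÷ 100 = 0.570 g
cobalt chloride hexahydrate: 14.8 mg/L × 0.141 L = 2.087 mg
L-glutamine: 2.59 g/L × 0.141 L = 0.365 g
sodium bicarbonate: 0.919 g/L × 0.141 L = 0.130 g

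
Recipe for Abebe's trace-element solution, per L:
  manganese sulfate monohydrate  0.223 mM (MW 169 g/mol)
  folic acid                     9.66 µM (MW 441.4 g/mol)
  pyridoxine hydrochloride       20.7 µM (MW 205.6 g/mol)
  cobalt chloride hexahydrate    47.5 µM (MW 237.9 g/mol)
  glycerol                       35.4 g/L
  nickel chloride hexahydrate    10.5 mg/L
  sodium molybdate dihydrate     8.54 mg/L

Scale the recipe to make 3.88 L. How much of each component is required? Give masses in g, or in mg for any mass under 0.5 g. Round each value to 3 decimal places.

Scale factor relative to 1 L: 3.88.
manganese sulfate monohydrate: 0.223 mmol/L × 169 mg/mmol × 3.88 L = 146.226 mg
folic acid: 9.66 µmol/L × 441.4 g/mol × 3.88 L ÷ 1000 = 16.544 mg
pyridoxine hydrochloride: 20.7 µmol/L × 205.6 g/mol × 3.88 L ÷ 1000 = 16.513 mg
cobalt chloride hexahydrate: 47.5 µmol/L × 237.9 g/mol × 3.88 L ÷ 1000 = 43.845 mg
glycerol: 35.4 g/L × 3.88 L = 137.352 g
nickel chloride hexahydrate: 10.5 mg/L × 3.88 L = 40.740 mg
sodium molybdate dihydrate: 8.54 mg/L × 3.88 L = 33.135 mg

manganese sulfate monohydrate 146.226 mg; folic acid 16.544 mg; pyridoxine hydrochloride 16.513 mg; cobalt chloride hexahydrate 43.845 mg; glycerol 137.352 g; nickel chloride hexahydrate 40.740 mg; sodium molybdate dihydrate 33.135 mg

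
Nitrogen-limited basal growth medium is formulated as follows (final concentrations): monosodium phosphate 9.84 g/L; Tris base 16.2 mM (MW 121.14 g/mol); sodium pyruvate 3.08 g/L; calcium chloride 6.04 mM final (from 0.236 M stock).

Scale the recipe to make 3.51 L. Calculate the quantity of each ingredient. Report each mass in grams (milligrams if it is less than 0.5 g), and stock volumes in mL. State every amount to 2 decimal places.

monosodium phosphate 34.54 g; Tris base 6.89 g; sodium pyruvate 10.81 g; calcium chloride 89.83 mL

Working volume: 3.51 L.
monosodium phosphate: 9.84 g/L × 3.51 L = 34.54 g
Tris base: 16.2 mmol/L × 121.14 g/mol × 3.51 L ÷ 1000 = 6.89 g
sodium pyruvate: 3.08 g/L × 3.51 L = 10.81 g
calcium chloride: C1V1 = C2V2 → 6.04 mM × 3510 mL ÷ 236 mM = 89.83 mL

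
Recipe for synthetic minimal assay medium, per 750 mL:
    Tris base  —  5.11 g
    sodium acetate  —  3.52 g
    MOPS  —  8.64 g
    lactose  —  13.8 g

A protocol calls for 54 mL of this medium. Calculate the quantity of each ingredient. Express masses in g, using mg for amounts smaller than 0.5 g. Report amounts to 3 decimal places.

Tris base 367.920 mg; sodium acetate 253.440 mg; MOPS 0.622 g; lactose 0.994 g

Ratio of target to recipe volume: 54 / 750 = 0.072.
Tris base: 5.11 g × (54 mL / 750 mL) = 0.36792 g = 367.920 mg
sodium acetate: 3.52 g × (54 mL / 750 mL) = 0.25344 g = 253.440 mg
MOPS: 8.64 g × (54 mL / 750 mL) = 0.622 g
lactose: 13.8 g × (54 mL / 750 mL) = 0.994 g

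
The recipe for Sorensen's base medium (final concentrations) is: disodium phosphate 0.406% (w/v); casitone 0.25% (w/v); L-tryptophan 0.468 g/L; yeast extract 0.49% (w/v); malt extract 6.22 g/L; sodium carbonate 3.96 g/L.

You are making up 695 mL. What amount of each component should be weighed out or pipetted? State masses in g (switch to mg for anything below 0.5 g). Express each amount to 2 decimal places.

Target volume = 695 mL = 0.695 L.
disodium phosphate: 0.406 g per 100 mL × 695 mL ÷ 100 = 2.82 g
casitone: 0.25% w/v = 2.5 g/L → 2.5 × 0.695 L = 1.74 g
L-tryptophan: 0.468 g/L × 0.695 L = 0.32526 g = 325.26 mg
yeast extract: 0.49 g per 100 mL × 695 mL ÷ 100 = 3.41 g
malt extract: 6.22 g/L × 0.695 L = 4.32 g
sodium carbonate: 3.96 g/L × 0.695 L = 2.75 g

disodium phosphate 2.82 g; casitone 1.74 g; L-tryptophan 325.26 mg; yeast extract 3.41 g; malt extract 4.32 g; sodium carbonate 2.75 g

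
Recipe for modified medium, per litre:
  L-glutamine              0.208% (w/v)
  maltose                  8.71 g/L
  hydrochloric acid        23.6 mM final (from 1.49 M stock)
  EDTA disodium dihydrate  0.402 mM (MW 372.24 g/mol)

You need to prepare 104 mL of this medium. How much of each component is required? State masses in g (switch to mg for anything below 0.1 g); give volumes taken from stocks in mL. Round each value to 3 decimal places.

Scale factor relative to 1 L: 0.104.
L-glutamine: 0.208% w/v = 2.08 g/L → 2.08 × 0.104 L = 0.216 g
maltose: 8.71 g/L × 0.104 L = 0.906 g
hydrochloric acid: dilute stock: 23.6 mM × 104 mL ÷ 1490 mM = 1.647 mL
EDTA disodium dihydrate: 0.402 mmol/L × 372.24 mg/mmol × 0.104 L = 15.563 mg

L-glutamine 0.216 g; maltose 0.906 g; hydrochloric acid 1.647 mL; EDTA disodium dihydrate 15.563 mg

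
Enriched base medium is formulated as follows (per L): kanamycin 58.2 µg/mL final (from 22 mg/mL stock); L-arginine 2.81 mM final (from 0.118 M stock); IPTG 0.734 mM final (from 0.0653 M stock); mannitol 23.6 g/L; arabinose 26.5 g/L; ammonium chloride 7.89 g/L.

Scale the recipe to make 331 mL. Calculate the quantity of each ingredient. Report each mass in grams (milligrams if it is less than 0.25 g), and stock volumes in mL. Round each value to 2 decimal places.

kanamycin 0.88 mL; L-arginine 7.88 mL; IPTG 3.72 mL; mannitol 7.81 g; arabinose 8.77 g; ammonium chloride 2.61 g

Working volume: 331 mL = 0.331 L.
kanamycin: C1V1 = C2V2 → 58.2 µg/mL × 331 mL ÷ 22000 µg/mL = 0.88 mL
L-arginine: C1V1 = C2V2 → 2.81 mM × 331 mL ÷ 118 mM = 7.88 mL
IPTG: C1V1 = C2V2 → 0.734 mM × 331 mL ÷ 65.3 mM = 3.72 mL
mannitol: 23.6 g/L × 0.331 L = 7.81 g
arabinose: 26.5 g/L × 0.331 L = 8.77 g
ammonium chloride: 7.89 g/L × 0.331 L = 2.61 g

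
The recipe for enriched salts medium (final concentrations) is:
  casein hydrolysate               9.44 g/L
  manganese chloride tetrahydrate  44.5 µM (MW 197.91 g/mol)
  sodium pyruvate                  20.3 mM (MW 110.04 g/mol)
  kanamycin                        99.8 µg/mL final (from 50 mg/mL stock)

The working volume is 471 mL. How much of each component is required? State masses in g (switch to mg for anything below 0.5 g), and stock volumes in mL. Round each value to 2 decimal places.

Scale factor relative to 1 L: 0.471.
casein hydrolysate: 9.44 g/L × 0.471 L = 4.45 g
manganese chloride tetrahydrate: 44.5 µmol/L × 197.91 g/mol × 0.471 L ÷ 1000 = 4.15 mg
sodium pyruvate: 20.3 mmol/L × 110.04 g/mol × 0.471 L ÷ 1000 = 1.05 g
kanamycin: C1V1 = C2V2 → 99.8 µg/mL × 471 mL ÷ 50000 µg/mL = 0.94 mL

casein hydrolysate 4.45 g; manganese chloride tetrahydrate 4.15 mg; sodium pyruvate 1.05 g; kanamycin 0.94 mL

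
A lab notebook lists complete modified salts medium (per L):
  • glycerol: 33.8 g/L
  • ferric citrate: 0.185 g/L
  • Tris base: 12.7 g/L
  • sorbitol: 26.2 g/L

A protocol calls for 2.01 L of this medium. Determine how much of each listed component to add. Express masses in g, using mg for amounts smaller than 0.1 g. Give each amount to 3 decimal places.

Working volume: 2.01 L.
glycerol: 33.8 g/L × 2.01 L = 67.938 g
ferric citrate: 0.185 g/L × 2.01 L = 0.372 g
Tris base: 12.7 g/L × 2.01 L = 25.527 g
sorbitol: 26.2 g/L × 2.01 L = 52.662 g

glycerol 67.938 g; ferric citrate 0.372 g; Tris base 25.527 g; sorbitol 52.662 g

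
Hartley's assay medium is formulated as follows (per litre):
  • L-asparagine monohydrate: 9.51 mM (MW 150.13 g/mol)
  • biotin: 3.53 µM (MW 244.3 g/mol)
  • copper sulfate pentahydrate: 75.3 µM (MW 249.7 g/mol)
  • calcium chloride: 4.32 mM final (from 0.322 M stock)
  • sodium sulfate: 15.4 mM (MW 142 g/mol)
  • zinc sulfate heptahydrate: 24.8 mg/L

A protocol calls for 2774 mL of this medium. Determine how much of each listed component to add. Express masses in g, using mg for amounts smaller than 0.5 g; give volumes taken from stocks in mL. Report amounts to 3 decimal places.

Scale factor relative to 1 L: 2.774.
L-asparagine monohydrate: 9.51 mmol/L × 150.13 g/mol × 2.774 L ÷ 1000 = 3.961 g
biotin: 3.53 µmol/L × 244.3 g/mol × 2.774 L ÷ 1000 = 2.392 mg
copper sulfate pentahydrate: 75.3 µmol/L × 249.7 g/mol × 2.774 L ÷ 1000 = 52.158 mg
calcium chloride: dilute stock: 4.32 mM × 2774 mL ÷ 322 mM = 37.216 mL
sodium sulfate: 15.4 mmol/L × 142 g/mol × 2.774 L ÷ 1000 = 6.066 g
zinc sulfate heptahydrate: 24.8 mg/L × 2.774 L = 68.795 mg

L-asparagine monohydrate 3.961 g; biotin 2.392 mg; copper sulfate pentahydrate 52.158 mg; calcium chloride 37.216 mL; sodium sulfate 6.066 g; zinc sulfate heptahydrate 68.795 mg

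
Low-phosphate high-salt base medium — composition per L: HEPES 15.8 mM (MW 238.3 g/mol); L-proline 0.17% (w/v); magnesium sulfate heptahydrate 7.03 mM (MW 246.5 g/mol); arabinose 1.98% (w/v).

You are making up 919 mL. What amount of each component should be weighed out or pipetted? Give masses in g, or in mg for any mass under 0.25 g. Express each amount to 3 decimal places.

HEPES 3.460 g; L-proline 1.562 g; magnesium sulfate heptahydrate 1.593 g; arabinose 18.196 g

Scale factor relative to 1 L: 0.919.
HEPES: 15.8 mmol/L × 238.3 g/mol × 0.919 L ÷ 1000 = 3.460 g
L-proline: 0.17 g per 100 mL × 919 mL ÷ 100 = 1.562 g
magnesium sulfate heptahydrate: 7.03 mmol/L × 246.5 g/mol × 0.919 L ÷ 1000 = 1.593 g
arabinose: 1.98% w/v = 19.8 g/L → 19.8 × 0.919 L = 18.196 g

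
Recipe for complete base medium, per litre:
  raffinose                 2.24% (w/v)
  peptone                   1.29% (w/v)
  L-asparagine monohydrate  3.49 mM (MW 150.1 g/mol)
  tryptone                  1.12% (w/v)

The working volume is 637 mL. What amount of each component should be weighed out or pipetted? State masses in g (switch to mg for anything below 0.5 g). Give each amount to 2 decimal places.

Working volume: 637 mL = 0.637 L.
raffinose: 2.24% w/v = 22.4 g/L → 22.4 × 0.637 L = 14.27 g
peptone: 1.29% w/v = 12.9 g/L → 12.9 × 0.637 L = 8.22 g
L-asparagine monohydrate: 3.49 mmol/L × 150.1 mg/mmol × 0.637 L = 333.69 mg
tryptone: 1.12% w/v = 11.2 g/L → 11.2 × 0.637 L = 7.13 g

raffinose 14.27 g; peptone 8.22 g; L-asparagine monohydrate 333.69 mg; tryptone 7.13 g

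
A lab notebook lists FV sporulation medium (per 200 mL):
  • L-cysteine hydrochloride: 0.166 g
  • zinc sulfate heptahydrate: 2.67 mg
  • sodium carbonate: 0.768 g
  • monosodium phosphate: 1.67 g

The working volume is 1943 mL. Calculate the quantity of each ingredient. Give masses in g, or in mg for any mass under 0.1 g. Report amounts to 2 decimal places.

L-cysteine hydrochloride 1.61 g; zinc sulfate heptahydrate 25.94 mg; sodium carbonate 7.46 g; monosodium phosphate 16.22 g

Scale factor = 1943 mL / 200 mL = 9.715.
L-cysteine hydrochloride: 0.166 g × (1943 mL / 200 mL) = 1.61 g
zinc sulfate heptahydrate: 2.67 mg × (1943 mL / 200 mL) = 25.94 mg
sodium carbonate: 0.768 g × (1943 mL / 200 mL) = 7.46 g
monosodium phosphate: 1.67 g × (1943 mL / 200 mL) = 16.22 g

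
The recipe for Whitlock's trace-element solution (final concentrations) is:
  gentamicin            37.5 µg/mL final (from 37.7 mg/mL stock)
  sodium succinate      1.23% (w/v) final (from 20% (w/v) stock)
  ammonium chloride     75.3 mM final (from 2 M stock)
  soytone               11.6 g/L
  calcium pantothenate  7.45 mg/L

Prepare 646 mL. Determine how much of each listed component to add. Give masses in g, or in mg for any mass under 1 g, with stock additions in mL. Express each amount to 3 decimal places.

gentamicin 0.643 mL; sodium succinate 39.729 mL; ammonium chloride 24.322 mL; soytone 7.494 g; calcium pantothenate 4.813 mg

Target volume = 646 mL = 0.646 L.
gentamicin: dilute stock: 37.5 µg/mL × 646 mL ÷ 37700 µg/mL = 0.643 mL
sodium succinate: dilute stock: 1.23% ÷ 20% × 646 mL = 39.729 mL
ammonium chloride: dilute stock: 75.3 mM × 646 mL ÷ 2000 mM = 24.322 mL
soytone: 11.6 g/L × 0.646 L = 7.494 g
calcium pantothenate: 7.45 mg/L × 0.646 L = 4.813 mg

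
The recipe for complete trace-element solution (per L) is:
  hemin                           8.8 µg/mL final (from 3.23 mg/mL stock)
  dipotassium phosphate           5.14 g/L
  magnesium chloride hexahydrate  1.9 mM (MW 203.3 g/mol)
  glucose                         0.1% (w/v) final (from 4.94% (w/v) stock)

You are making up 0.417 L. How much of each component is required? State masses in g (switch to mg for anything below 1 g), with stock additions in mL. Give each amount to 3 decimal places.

hemin 1.136 mL; dipotassium phosphate 2.143 g; magnesium chloride hexahydrate 161.075 mg; glucose 8.441 mL

Scale factor relative to 1 L: 0.417.
hemin: dilute stock: 8.8 µg/mL × 417 mL ÷ 3230 µg/mL = 1.136 mL
dipotassium phosphate: 5.14 g/L × 0.417 L = 2.143 g
magnesium chloride hexahydrate: 1.9 mmol/L × 203.3 mg/mmol × 0.417 L = 161.075 mg
glucose: C1V1 = C2V2 → 0.1% ÷ 4.94% × 417 mL = 8.441 mL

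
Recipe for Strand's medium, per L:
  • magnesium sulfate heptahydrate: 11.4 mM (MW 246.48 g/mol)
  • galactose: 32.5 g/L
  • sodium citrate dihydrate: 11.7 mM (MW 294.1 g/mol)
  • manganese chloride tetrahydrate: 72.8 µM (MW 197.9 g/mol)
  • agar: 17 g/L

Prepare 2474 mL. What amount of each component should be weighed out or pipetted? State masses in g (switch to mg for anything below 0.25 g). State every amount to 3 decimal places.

magnesium sulfate heptahydrate 6.952 g; galactose 80.405 g; sodium citrate dihydrate 8.513 g; manganese chloride tetrahydrate 35.643 mg; agar 42.058 g

Working volume: 2474 mL = 2.474 L.
magnesium sulfate heptahydrate: 11.4 mmol/L × 246.48 g/mol × 2.474 L ÷ 1000 = 6.952 g
galactose: 32.5 g/L × 2.474 L = 80.405 g
sodium citrate dihydrate: 11.7 mmol/L × 294.1 g/mol × 2.474 L ÷ 1000 = 8.513 g
manganese chloride tetrahydrate: 72.8 µmol/L × 197.9 g/mol × 2.474 L ÷ 1000 = 35.643 mg
agar: 17 g/L × 2.474 L = 42.058 g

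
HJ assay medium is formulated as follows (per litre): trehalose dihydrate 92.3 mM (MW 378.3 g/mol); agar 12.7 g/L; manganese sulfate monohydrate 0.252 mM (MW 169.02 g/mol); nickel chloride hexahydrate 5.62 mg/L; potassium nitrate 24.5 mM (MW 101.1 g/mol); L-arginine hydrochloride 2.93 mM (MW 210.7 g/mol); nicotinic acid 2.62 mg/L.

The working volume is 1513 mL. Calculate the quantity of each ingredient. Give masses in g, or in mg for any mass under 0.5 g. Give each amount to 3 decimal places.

trehalose dihydrate 52.830 g; agar 19.215 g; manganese sulfate monohydrate 64.443 mg; nickel chloride hexahydrate 8.503 mg; potassium nitrate 3.748 g; L-arginine hydrochloride 0.934 g; nicotinic acid 3.964 mg

Working volume: 1513 mL = 1.513 L.
trehalose dihydrate: 92.3 mmol/L × 378.3 g/mol × 1.513 L ÷ 1000 = 52.830 g
agar: 12.7 g/L × 1.513 L = 19.215 g
manganese sulfate monohydrate: 0.252 mmol/L × 169.02 mg/mmol × 1.513 L = 64.443 mg
nickel chloride hexahydrate: 5.62 mg/L × 1.513 L = 8.503 mg
potassium nitrate: 24.5 mmol/L × 101.1 g/mol × 1.513 L ÷ 1000 = 3.748 g
L-arginine hydrochloride: 2.93 mmol/L × 210.7 g/mol × 1.513 L ÷ 1000 = 0.934 g
nicotinic acid: 2.62 mg/L × 1.513 L = 3.964 mg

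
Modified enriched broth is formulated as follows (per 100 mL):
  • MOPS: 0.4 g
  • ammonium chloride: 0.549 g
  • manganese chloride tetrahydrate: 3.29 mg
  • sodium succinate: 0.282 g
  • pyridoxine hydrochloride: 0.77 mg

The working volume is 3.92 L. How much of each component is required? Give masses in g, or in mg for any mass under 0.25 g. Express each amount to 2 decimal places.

Scale factor = 3920 mL / 100 mL = 39.2.
MOPS: 0.4 g × (3920 mL / 100 mL) = 15.68 g
ammonium chloride: 0.549 g × (3920 mL / 100 mL) = 21.52 g
manganese chloride tetrahydrate: 3.29 mg × (3920 mL / 100 mL) = 128.97 mg
sodium succinate: 0.282 g × (3920 mL / 100 mL) = 11.05 g
pyridoxine hydrochloride: 0.77 mg × (3920 mL / 100 mL) = 30.18 mg

MOPS 15.68 g; ammonium chloride 21.52 g; manganese chloride tetrahydrate 128.97 mg; sodium succinate 11.05 g; pyridoxine hydrochloride 30.18 mg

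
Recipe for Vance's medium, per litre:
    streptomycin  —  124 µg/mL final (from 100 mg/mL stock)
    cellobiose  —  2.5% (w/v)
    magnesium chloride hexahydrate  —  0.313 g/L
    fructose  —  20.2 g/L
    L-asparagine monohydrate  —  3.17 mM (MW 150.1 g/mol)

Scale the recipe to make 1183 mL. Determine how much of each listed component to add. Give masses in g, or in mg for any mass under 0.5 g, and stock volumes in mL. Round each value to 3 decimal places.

streptomycin 1.467 mL; cellobiose 29.575 g; magnesium chloride hexahydrate 370.279 mg; fructose 23.897 g; L-asparagine monohydrate 0.563 g

Target volume = 1183 mL = 1.183 L.
streptomycin: V = C2·V2/C1 = 124 µg/mL × 1183 mL ÷ 100000 µg/mL = 1.467 mL
cellobiose: 2.5% w/v = 25 g/L → 25 × 1.183 L = 29.575 g
magnesium chloride hexahydrate: 0.313 g/L × 1.183 L = 0.370279 g = 370.279 mg
fructose: 20.2 g/L × 1.183 L = 23.897 g
L-asparagine monohydrate: 3.17 mmol/L × 150.1 g/mol × 1.183 L ÷ 1000 = 0.563 g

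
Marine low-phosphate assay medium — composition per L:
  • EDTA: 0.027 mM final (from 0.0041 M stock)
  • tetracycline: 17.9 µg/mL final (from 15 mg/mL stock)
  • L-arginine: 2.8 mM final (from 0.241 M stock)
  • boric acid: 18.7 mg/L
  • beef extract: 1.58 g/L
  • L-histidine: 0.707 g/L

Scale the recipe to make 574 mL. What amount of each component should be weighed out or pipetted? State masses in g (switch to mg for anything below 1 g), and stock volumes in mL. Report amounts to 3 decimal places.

EDTA 3.780 mL; tetracycline 0.685 mL; L-arginine 6.669 mL; boric acid 10.734 mg; beef extract 906.920 mg; L-histidine 405.818 mg

Working volume: 574 mL = 0.574 L.
EDTA: C1V1 = C2V2 → 0.027 mM × 574 mL ÷ 4.1 mM = 3.780 mL
tetracycline: C1V1 = C2V2 → 17.9 µg/mL × 574 mL ÷ 15000 µg/mL = 0.685 mL
L-arginine: dilute stock: 2.8 mM × 574 mL ÷ 241 mM = 6.669 mL
boric acid: 18.7 mg/L × 0.574 L = 10.734 mg
beef extract: 1.58 g/L × 0.574 L = 0.90692 g = 906.920 mg
L-histidine: 0.707 g/L × 0.574 L = 0.405818 g = 405.818 mg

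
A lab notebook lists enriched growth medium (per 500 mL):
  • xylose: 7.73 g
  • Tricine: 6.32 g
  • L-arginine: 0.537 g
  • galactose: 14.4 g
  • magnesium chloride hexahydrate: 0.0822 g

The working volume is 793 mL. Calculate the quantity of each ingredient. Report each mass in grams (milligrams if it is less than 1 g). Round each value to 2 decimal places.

Scale factor = 793 mL / 500 mL = 1.586.
xylose: 7.73 g × (793 mL / 500 mL) = 12.26 g
Tricine: 6.32 g × (793 mL / 500 mL) = 10.02 g
L-arginine: 0.537 g × (793 mL / 500 mL) = 0.851682 g = 851.68 mg
galactose: 14.4 g × (793 mL / 500 mL) = 22.84 g
magnesium chloride hexahydrate: 0.0822 g × (793 mL / 500 mL) = 0.130369 g = 130.37 mg

xylose 12.26 g; Tricine 10.02 g; L-arginine 851.68 mg; galactose 22.84 g; magnesium chloride hexahydrate 130.37 mg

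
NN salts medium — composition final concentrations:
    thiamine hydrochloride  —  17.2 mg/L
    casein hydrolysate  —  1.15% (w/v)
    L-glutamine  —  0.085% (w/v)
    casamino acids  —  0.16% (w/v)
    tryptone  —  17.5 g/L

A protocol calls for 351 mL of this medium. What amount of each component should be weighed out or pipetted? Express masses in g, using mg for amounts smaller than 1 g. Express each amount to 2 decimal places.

Working volume: 351 mL = 0.351 L.
thiamine hydrochloride: 17.2 mg/L × 0.351 L = 6.04 mg
casein hydrolysate: 1.15% w/v = 11.5 g/L → 11.5 × 0.351 L = 4.04 g
L-glutamine: 0.085 g per 100 mL × 351 mL ÷ 100 = 0.29835 g = 298.35 mg
casamino acids: 0.16 g per 100 mL × 351 mL ÷ 100 = 0.5616 g = 561.60 mg
tryptone: 17.5 g/L × 0.351 L = 6.14 g

thiamine hydrochloride 6.04 mg; casein hydrolysate 4.04 g; L-glutamine 298.35 mg; casamino acids 561.60 mg; tryptone 6.14 g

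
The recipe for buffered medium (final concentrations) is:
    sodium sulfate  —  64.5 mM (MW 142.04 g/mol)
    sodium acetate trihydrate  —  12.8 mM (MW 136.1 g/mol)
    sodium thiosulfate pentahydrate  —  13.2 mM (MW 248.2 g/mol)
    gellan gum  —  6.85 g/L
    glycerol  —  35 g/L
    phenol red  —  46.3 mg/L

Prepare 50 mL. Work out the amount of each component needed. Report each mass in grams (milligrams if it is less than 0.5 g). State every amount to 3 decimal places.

sodium sulfate 458.079 mg; sodium acetate trihydrate 87.104 mg; sodium thiosulfate pentahydrate 163.812 mg; gellan gum 342.500 mg; glycerol 1.750 g; phenol red 2.315 mg

Scale factor relative to 1 L: 0.05.
sodium sulfate: 64.5 mmol/L × 142.04 mg/mmol × 0.05 L = 458.079 mg
sodium acetate trihydrate: 12.8 mmol/L × 136.1 mg/mmol × 0.05 L = 87.104 mg
sodium thiosulfate pentahydrate: 13.2 mmol/L × 248.2 mg/mmol × 0.05 L = 163.812 mg
gellan gum: 6.85 g/L × 0.05 L = 0.3425 g = 342.500 mg
glycerol: 35 g/L × 0.05 L = 1.750 g
phenol red: 46.3 mg/L × 0.05 L = 2.315 mg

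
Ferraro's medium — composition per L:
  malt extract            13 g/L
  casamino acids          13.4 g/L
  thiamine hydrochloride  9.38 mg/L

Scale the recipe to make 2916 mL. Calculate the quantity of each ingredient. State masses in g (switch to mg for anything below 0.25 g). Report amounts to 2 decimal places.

malt extract 37.91 g; casamino acids 39.07 g; thiamine hydrochloride 27.35 mg

Working volume: 2916 mL = 2.916 L.
malt extract: 13 g/L × 2.916 L = 37.91 g
casamino acids: 13.4 g/L × 2.916 L = 39.07 g
thiamine hydrochloride: 9.38 mg/L × 2.916 L = 27.35 mg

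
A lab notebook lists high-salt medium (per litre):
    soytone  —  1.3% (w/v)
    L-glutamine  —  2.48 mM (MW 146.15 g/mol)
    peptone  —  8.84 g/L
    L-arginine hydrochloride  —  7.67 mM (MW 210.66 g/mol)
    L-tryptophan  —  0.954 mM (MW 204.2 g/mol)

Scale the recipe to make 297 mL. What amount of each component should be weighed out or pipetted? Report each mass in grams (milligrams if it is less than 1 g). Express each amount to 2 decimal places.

soytone 3.86 g; L-glutamine 107.65 mg; peptone 2.63 g; L-arginine hydrochloride 479.88 mg; L-tryptophan 57.86 mg

Working volume: 297 mL = 0.297 L.
soytone: 1.3 g per 100 mL × 297 mL ÷ 100 = 3.86 g
L-glutamine: 2.48 mmol/L × 146.15 mg/mmol × 0.297 L = 107.65 mg
peptone: 8.84 g/L × 0.297 L = 2.63 g
L-arginine hydrochloride: 7.67 mmol/L × 210.66 mg/mmol × 0.297 L = 479.88 mg
L-tryptophan: 0.954 mmol/L × 204.2 mg/mmol × 0.297 L = 57.86 mg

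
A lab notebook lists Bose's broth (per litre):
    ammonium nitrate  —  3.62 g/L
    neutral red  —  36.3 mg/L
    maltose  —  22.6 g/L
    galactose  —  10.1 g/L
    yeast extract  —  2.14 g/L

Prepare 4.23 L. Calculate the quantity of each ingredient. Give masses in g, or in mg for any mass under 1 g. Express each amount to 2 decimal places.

Working volume: 4.23 L.
ammonium nitrate: 3.62 g/L × 4.23 L = 15.31 g
neutral red: 36.3 mg/L × 4.23 L = 153.55 mg
maltose: 22.6 g/L × 4.23 L = 95.60 g
galactose: 10.1 g/L × 4.23 L = 42.72 g
yeast extract: 2.14 g/L × 4.23 L = 9.05 g

ammonium nitrate 15.31 g; neutral red 153.55 mg; maltose 95.60 g; galactose 42.72 g; yeast extract 9.05 g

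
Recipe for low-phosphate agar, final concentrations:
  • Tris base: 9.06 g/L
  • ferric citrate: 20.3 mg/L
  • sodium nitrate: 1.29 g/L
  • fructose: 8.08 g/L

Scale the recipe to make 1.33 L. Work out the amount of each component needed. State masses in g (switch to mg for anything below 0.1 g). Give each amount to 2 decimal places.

Scale factor relative to 1 L: 1.33.
Tris base: 9.06 g/L × 1.33 L = 12.05 g
ferric citrate: 20.3 mg/L × 1.33 L = 27.00 mg
sodium nitrate: 1.29 g/L × 1.33 L = 1.72 g
fructose: 8.08 g/L × 1.33 L = 10.75 g

Tris base 12.05 g; ferric citrate 27.00 mg; sodium nitrate 1.72 g; fructose 10.75 g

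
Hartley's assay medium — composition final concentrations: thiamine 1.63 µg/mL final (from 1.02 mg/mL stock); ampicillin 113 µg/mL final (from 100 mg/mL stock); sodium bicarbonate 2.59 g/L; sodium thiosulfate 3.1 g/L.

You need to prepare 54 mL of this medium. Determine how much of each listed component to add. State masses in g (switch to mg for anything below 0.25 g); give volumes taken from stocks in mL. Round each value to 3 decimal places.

Working volume: 54 mL = 0.054 L.
thiamine: C1V1 = C2V2 → 1.63 µg/mL × 54 mL ÷ 1020 µg/mL = 0.086 mL
ampicillin: dilute stock: 113 µg/mL × 54 mL ÷ 100000 µg/mL = 0.061 mL
sodium bicarbonate: 2.59 g/L × 0.054 L = 0.13986 g = 139.860 mg
sodium thiosulfate: 3.1 g/L × 0.054 L = 0.1674 g = 167.400 mg

thiamine 0.086 mL; ampicillin 0.061 mL; sodium bicarbonate 139.860 mg; sodium thiosulfate 167.400 mg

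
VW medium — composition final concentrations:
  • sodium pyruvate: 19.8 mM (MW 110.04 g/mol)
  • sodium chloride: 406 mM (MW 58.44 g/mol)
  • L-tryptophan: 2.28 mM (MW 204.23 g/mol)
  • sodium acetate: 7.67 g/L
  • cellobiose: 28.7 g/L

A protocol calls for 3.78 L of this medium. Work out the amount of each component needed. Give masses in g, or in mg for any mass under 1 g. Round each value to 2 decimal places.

Scale factor relative to 1 L: 3.78.
sodium pyruvate: 19.8 mmol/L × 110.04 g/mol × 3.78 L ÷ 1000 = 8.24 g
sodium chloride: 406 mmol/L × 58.44 g/mol × 3.78 L ÷ 1000 = 89.69 g
L-tryptophan: 2.28 mmol/L × 204.23 g/mol × 3.78 L ÷ 1000 = 1.76 g
sodium acetate: 7.67 g/L × 3.78 L = 28.99 g
cellobiose: 28.7 g/L × 3.78 L = 108.49 g

sodium pyruvate 8.24 g; sodium chloride 89.69 g; L-tryptophan 1.76 g; sodium acetate 28.99 g; cellobiose 108.49 g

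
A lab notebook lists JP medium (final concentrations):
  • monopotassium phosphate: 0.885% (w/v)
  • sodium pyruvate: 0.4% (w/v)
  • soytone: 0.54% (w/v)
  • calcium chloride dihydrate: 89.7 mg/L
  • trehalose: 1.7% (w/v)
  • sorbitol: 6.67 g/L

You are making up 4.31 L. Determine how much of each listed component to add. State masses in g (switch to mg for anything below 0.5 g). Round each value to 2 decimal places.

Working volume: 4.31 L.
monopotassium phosphate: 0.885 g per 100 mL × 4310 mL ÷ 100 = 38.14 g
sodium pyruvate: 0.4 g per 100 mL × 4310 mL ÷ 100 = 17.24 g
soytone: 0.54 g per 100 mL × 4310 mL ÷ 100 = 23.27 g
calcium chloride dihydrate: 89.7 mg/L × 4.31 L = 386.61 mg
trehalose: 1.7% w/v = 17 g/L → 17 × 4.31 L = 73.27 g
sorbitol: 6.67 g/L × 4.31 L = 28.75 g

monopotassium phosphate 38.14 g; sodium pyruvate 17.24 g; soytone 23.27 g; calcium chloride dihydrate 386.61 mg; trehalose 73.27 g; sorbitol 28.75 g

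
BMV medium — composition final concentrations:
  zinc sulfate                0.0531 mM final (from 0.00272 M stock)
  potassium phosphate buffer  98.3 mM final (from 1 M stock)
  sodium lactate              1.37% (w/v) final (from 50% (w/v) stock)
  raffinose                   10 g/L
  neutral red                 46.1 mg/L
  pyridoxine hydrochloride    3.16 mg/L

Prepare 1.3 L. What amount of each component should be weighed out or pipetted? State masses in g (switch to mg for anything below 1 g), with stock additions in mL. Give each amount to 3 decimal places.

Working volume: 1.3 L.
zinc sulfate: C1V1 = C2V2 → 0.0531 mM × 1300 mL ÷ 2.72 mM = 25.379 mL
potassium phosphate buffer: V = C2·V2/C1 = 98.3 mM × 1300 mL ÷ 1000 mM = 127.790 mL
sodium lactate: dilute stock: 1.37% ÷ 50% × 1300 mL = 35.620 mL
raffinose: 10 g/L × 1.3 L = 13.000 g
neutral red: 46.1 mg/L × 1.3 L = 59.930 mg
pyridoxine hydrochloride: 3.16 mg/L × 1.3 L = 4.108 mg

zinc sulfate 25.379 mL; potassium phosphate buffer 127.790 mL; sodium lactate 35.620 mL; raffinose 13.000 g; neutral red 59.930 mg; pyridoxine hydrochloride 4.108 mg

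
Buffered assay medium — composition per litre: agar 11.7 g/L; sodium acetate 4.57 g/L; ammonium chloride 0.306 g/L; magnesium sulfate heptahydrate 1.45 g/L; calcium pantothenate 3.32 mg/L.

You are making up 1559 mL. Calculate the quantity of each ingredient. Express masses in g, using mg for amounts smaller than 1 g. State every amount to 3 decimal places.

agar 18.240 g; sodium acetate 7.125 g; ammonium chloride 477.054 mg; magnesium sulfate heptahydrate 2.261 g; calcium pantothenate 5.176 mg

Scale factor relative to 1 L: 1.559.
agar: 11.7 g/L × 1.559 L = 18.240 g
sodium acetate: 4.57 g/L × 1.559 L = 7.125 g
ammonium chloride: 0.306 g/L × 1.559 L = 0.477054 g = 477.054 mg
magnesium sulfate heptahydrate: 1.45 g/L × 1.559 L = 2.261 g
calcium pantothenate: 3.32 mg/L × 1.559 L = 5.176 mg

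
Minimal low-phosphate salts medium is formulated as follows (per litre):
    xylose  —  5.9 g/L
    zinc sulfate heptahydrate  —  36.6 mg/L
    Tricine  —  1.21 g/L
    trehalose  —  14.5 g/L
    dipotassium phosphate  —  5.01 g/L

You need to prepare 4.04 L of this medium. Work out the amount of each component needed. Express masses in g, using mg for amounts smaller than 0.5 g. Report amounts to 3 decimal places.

xylose 23.836 g; zinc sulfate heptahydrate 147.864 mg; Tricine 4.888 g; trehalose 58.580 g; dipotassium phosphate 20.240 g

Working volume: 4.04 L.
xylose: 5.9 g/L × 4.04 L = 23.836 g
zinc sulfate heptahydrate: 36.6 mg/L × 4.04 L = 147.864 mg
Tricine: 1.21 g/L × 4.04 L = 4.888 g
trehalose: 14.5 g/L × 4.04 L = 58.580 g
dipotassium phosphate: 5.01 g/L × 4.04 L = 20.240 g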